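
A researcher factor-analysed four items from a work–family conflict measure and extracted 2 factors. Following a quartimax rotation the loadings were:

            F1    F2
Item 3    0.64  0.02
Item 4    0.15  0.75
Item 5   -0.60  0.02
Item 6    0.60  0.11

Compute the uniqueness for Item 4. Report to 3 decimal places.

h² = 0.15² + 0.75² = 0.0225 + 0.5625 = 0.5850
Uniqueness u² = 1 − h² = 1 − 0.5850 = 0.4150

0.415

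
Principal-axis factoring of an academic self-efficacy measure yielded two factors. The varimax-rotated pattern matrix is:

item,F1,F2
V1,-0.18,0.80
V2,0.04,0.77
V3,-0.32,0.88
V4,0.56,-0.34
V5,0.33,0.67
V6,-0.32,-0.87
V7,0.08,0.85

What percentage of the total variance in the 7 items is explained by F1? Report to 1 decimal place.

SS loadings for F1 = (-0.18)² + 0.04² + (-0.32)² + 0.56² + 0.33² + (-0.32)² + 0.08² = 0.6677
With 7 standardized items, total variance = 7. Proportion = 0.6677/7 = 0.0954 → 9.54%.

9.5%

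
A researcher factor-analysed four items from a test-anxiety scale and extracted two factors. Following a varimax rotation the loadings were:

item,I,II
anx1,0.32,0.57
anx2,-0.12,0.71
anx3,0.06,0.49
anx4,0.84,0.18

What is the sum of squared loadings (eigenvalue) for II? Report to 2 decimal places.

SS loadings for II = 0.57² + 0.71² + 0.49² + 0.18² = 0.3249 + 0.5041 + 0.2401 + 0.0324 = 1.1015

1.10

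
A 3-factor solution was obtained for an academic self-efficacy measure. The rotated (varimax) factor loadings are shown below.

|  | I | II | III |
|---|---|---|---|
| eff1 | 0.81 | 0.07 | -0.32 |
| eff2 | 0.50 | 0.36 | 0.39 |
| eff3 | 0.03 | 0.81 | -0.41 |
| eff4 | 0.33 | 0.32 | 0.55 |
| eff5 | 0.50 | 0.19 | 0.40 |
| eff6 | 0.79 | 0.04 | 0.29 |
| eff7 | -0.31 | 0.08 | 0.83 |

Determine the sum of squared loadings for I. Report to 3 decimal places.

SS loadings for I = 0.81² + 0.50² + 0.03² + 0.33² + 0.50² + 0.79² + (-0.31)² = 0.6561 + 0.2500 + 0.0009 + 0.1089 + 0.2500 + 0.6241 + 0.0961 = 1.9861

1.986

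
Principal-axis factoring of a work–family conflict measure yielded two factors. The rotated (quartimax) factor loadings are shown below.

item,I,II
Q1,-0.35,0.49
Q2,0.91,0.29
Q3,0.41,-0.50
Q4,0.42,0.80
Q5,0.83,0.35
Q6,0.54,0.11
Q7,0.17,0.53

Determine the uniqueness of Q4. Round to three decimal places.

0.184

h² = 0.42² + 0.80² = 0.1764 + 0.6400 = 0.8164
Uniqueness u² = 1 − h² = 1 − 0.8164 = 0.1836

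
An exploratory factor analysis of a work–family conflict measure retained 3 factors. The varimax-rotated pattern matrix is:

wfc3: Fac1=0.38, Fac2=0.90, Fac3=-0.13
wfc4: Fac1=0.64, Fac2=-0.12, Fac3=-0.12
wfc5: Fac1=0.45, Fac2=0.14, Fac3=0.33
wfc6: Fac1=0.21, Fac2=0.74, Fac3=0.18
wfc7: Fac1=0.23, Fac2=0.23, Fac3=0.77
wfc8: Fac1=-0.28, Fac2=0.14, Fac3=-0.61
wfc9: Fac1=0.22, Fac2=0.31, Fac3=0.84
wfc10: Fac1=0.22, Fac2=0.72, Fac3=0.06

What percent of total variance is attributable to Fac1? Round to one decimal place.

12.9%

SS loadings for Fac1 = 0.38² + 0.64² + 0.45² + 0.21² + 0.23² + (-0.28)² + 0.22² + 0.22² = 1.0287
With 8 standardized items, total variance = 8. Proportion = 1.0287/8 = 0.1286 → 12.86%.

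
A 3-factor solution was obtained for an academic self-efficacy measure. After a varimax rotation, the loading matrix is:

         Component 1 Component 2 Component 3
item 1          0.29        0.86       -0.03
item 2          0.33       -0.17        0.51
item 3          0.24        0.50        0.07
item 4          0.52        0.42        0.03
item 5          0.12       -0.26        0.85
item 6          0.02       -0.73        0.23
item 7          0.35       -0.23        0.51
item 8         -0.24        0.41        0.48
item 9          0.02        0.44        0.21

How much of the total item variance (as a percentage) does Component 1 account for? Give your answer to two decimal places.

SS loadings for Component 1 = 0.29² + 0.33² + 0.24² + 0.52² + 0.12² + 0.02² + 0.35² + (-0.24)² + 0.02² = 0.7163
With 9 standardized items, total variance = 9. Proportion = 0.7163/9 = 0.0796 → 7.96%.

7.96%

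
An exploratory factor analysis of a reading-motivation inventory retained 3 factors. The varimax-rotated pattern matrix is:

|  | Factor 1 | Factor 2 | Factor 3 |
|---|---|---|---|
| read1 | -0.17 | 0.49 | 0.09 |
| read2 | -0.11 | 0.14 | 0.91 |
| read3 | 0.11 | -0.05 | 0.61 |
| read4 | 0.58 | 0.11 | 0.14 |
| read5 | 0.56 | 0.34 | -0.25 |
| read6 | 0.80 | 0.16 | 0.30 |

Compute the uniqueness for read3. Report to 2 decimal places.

h² = 0.11² + (-0.05)² + 0.61² = 0.0121 + 0.0025 + 0.3721 = 0.3867
Uniqueness u² = 1 − h² = 1 − 0.3867 = 0.6133

0.61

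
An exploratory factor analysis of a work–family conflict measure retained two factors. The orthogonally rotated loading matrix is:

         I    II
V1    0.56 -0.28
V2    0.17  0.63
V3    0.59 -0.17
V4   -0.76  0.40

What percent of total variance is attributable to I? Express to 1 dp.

SS loadings for I = 0.56² + 0.17² + 0.59² + (-0.76)² = 1.2682
With 4 standardized items, total variance = 4. Proportion = 1.2682/4 = 0.3170 → 31.70%.

31.7%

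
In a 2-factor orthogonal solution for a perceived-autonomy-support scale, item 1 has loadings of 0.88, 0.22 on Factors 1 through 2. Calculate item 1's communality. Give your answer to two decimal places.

0.82

h² = 0.88² + 0.22² = 0.7744 + 0.0484 = 0.8228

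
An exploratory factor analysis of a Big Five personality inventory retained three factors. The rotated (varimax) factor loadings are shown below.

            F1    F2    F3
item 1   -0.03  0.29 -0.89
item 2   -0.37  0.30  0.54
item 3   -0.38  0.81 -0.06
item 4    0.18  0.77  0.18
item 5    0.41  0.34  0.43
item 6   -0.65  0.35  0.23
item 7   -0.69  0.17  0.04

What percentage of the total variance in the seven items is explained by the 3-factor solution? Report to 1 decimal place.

SS loadings by factor: 1.3813, 1.6901, 1.3591; total = 4.4305.
Total variance with 7 standardized items is 7, so the solution explains 4.4305/7 = 0.6329 = 63.29%.

63.3%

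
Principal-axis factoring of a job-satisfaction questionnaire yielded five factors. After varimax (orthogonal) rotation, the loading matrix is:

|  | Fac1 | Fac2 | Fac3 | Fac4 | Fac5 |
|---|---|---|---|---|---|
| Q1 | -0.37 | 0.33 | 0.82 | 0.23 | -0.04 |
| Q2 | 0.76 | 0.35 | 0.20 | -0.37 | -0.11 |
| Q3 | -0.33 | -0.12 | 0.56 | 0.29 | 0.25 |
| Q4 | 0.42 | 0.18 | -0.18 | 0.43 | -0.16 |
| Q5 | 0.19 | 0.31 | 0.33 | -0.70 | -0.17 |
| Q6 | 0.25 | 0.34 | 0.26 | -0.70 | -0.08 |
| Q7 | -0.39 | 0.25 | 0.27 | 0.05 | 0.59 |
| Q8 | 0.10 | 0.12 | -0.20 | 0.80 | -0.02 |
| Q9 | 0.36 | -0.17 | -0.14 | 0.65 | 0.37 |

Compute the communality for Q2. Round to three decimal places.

h² = 0.76² + 0.35² + 0.20² + (-0.37)² + (-0.11)² = 0.5776 + 0.1225 + 0.0400 + 0.1369 + 0.0121 = 0.8891

0.889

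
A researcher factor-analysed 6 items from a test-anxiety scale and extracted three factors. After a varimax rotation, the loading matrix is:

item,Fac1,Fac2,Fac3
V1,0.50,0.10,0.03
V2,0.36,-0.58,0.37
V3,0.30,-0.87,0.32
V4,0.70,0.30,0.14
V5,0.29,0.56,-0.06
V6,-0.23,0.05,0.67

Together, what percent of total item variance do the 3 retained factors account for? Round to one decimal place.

Communalities: 0.2609, 0.6029, 0.9493, 0.5996, 0.4013, 0.5043; Σh² = 3.3183.
Total variance with 6 standardized items is 6, so the solution explains 3.3183/6 = 0.5531 = 55.31%.

55.3%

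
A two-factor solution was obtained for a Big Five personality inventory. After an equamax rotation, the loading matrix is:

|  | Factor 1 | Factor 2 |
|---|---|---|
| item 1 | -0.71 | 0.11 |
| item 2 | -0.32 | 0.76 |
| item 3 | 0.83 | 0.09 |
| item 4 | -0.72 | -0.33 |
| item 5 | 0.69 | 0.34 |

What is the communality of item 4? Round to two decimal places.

0.63

h² = (-0.72)² + (-0.33)² = 0.5184 + 0.1089 = 0.6273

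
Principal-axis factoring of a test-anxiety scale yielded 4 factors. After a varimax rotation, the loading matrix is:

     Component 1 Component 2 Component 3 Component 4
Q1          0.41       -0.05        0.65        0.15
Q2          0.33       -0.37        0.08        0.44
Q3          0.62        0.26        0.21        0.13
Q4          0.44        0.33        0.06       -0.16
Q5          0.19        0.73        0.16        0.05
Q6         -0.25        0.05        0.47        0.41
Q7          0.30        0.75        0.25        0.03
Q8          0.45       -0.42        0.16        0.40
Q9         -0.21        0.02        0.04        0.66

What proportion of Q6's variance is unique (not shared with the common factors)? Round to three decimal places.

0.546

h² = (-0.25)² + 0.05² + 0.47² + 0.41² = 0.0625 + 0.0025 + 0.2209 + 0.1681 = 0.4540
Uniqueness u² = 1 − h² = 1 − 0.4540 = 0.5460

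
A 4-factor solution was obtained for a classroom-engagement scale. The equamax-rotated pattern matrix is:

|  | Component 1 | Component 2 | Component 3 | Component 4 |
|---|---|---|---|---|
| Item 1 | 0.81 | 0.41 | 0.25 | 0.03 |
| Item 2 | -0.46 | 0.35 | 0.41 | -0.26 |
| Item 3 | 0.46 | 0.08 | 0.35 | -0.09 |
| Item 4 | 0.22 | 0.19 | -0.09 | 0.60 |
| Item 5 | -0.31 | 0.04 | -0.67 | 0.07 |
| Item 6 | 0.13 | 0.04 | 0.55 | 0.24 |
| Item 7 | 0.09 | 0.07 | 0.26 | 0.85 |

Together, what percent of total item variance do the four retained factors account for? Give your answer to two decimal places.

Communalities: 0.8876, 0.5698, 0.3486, 0.4526, 0.5515, 0.3786, 0.8031; Σh² = 3.9918.
Total variance with 7 standardized items is 7, so the solution explains 3.9918/7 = 0.5703 = 57.03%.

57.03%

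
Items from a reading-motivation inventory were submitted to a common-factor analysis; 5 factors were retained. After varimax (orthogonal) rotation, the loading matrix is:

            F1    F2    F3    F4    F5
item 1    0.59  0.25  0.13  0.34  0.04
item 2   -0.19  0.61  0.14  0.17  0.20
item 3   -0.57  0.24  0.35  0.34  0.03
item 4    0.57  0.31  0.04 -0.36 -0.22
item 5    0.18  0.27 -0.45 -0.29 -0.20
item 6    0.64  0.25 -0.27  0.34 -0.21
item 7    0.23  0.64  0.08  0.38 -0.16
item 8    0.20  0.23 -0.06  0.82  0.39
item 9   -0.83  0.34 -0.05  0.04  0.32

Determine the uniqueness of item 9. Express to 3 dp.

h² = (-0.83)² + 0.34² + (-0.05)² + 0.04² + 0.32² = 0.6889 + 0.1156 + 0.0025 + 0.0016 + 0.1024 = 0.9110
Uniqueness u² = 1 − h² = 1 − 0.9110 = 0.0890

0.089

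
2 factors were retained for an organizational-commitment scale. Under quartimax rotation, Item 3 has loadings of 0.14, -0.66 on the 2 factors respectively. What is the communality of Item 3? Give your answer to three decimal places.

h² = 0.14² + (-0.66)² = 0.0196 + 0.4356 = 0.4552

0.455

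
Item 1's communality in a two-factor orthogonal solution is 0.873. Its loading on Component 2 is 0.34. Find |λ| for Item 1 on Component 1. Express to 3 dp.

0.870

Under orthogonal rotation h² = Σλ², so λ_Component 1² = h² − (0.1156) = 0.873 − 0.1156 = 0.7574.
|λ| = √0.7574 = 0.8703.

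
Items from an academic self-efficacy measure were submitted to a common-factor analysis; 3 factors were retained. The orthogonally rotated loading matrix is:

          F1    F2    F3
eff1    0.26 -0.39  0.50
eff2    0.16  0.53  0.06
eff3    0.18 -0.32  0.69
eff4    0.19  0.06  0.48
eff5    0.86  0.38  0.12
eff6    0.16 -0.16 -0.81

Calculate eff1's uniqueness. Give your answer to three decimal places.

0.530

h² = 0.26² + (-0.39)² + 0.50² = 0.0676 + 0.1521 + 0.2500 = 0.4697
Uniqueness u² = 1 − h² = 1 − 0.4697 = 0.5303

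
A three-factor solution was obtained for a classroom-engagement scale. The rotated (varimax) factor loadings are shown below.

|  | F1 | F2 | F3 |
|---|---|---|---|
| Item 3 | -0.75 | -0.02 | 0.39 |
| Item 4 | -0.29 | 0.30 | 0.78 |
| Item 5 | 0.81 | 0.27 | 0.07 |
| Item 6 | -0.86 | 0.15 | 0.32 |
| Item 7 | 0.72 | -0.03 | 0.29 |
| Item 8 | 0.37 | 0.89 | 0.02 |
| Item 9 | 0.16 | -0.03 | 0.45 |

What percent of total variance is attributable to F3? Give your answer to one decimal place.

16.5%

SS loadings for F3 = 0.39² + 0.78² + 0.07² + 0.32² + 0.29² + 0.02² + 0.45² = 1.1548
With 7 standardized items, total variance = 7. Proportion = 1.1548/7 = 0.1650 → 16.50%.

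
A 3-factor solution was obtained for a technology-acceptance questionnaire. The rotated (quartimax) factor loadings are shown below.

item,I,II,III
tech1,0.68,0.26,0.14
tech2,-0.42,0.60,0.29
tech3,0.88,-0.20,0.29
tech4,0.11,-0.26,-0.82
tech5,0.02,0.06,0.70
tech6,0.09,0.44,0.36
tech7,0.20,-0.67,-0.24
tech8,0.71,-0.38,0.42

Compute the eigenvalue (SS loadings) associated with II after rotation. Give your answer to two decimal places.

1.33

SS loadings for II = 0.26² + 0.60² + (-0.20)² + (-0.26)² + 0.06² + 0.44² + (-0.67)² + (-0.38)² = 0.0676 + 0.3600 + 0.0400 + 0.0676 + 0.0036 + 0.1936 + 0.4489 + 0.1444 = 1.3257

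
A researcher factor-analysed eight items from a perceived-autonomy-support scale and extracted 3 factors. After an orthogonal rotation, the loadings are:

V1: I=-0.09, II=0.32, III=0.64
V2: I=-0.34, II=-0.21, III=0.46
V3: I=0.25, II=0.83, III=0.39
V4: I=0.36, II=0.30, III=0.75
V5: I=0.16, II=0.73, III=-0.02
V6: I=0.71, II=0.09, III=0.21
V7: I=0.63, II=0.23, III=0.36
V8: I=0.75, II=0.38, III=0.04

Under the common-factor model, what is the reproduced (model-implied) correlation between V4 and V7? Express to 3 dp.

0.566

r̂ = Σ λ_i·λ_j across factors = (0.36)(0.63) + (0.30)(0.23) + (0.75)(0.36)
  = +0.2268 +0.0690 +0.2700 = 0.5658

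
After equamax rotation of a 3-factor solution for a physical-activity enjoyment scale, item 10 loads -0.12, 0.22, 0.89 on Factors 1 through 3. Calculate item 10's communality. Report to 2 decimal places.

0.85

h² = (-0.12)² + 0.22² + 0.89² = 0.0144 + 0.0484 + 0.7921 = 0.8549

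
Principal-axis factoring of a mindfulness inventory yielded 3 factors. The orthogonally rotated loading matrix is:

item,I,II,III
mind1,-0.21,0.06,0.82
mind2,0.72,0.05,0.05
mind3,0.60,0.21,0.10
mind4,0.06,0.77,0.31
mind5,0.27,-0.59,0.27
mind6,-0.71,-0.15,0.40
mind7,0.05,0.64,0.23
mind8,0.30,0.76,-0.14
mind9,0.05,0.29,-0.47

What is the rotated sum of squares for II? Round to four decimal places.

2.0850

SS loadings for II = 0.06² + 0.05² + 0.21² + 0.77² + (-0.59)² + (-0.15)² + 0.64² + 0.76² + 0.29² = 0.0036 + 0.0025 + 0.0441 + 0.5929 + 0.3481 + 0.0225 + 0.4096 + 0.5776 + 0.0841 = 2.0850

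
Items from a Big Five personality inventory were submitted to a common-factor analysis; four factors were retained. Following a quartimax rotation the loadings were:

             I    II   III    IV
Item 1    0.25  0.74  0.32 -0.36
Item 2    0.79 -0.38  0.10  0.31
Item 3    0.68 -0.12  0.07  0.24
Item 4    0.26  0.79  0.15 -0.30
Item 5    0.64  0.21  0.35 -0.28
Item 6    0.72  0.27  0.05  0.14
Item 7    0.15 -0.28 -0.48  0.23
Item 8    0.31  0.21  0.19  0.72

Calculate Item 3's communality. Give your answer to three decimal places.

0.539

h² = 0.68² + (-0.12)² + 0.07² + 0.24² = 0.4624 + 0.0144 + 0.0049 + 0.0576 = 0.5393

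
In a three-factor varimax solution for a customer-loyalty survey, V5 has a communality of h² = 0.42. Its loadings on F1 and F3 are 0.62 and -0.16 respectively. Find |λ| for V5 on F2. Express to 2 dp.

0.10

Under orthogonal rotation h² = Σλ², so λ_F2² = h² − (0.4100) = 0.42 − 0.4100 = 0.0100.
|λ| = √0.0100 = 0.1000.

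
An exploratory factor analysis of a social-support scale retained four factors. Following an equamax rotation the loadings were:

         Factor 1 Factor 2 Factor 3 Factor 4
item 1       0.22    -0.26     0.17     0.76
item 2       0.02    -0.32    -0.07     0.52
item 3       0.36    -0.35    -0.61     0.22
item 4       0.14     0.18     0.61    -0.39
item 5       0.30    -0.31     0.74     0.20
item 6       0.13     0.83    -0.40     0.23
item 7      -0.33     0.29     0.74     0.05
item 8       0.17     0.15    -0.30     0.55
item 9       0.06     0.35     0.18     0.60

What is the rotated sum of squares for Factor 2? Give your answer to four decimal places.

SS loadings for Factor 2 = (-0.26)² + (-0.32)² + (-0.35)² + 0.18² + (-0.31)² + 0.83² + 0.29² + 0.15² + 0.35² = 0.0676 + 0.1024 + 0.1225 + 0.0324 + 0.0961 + 0.6889 + 0.0841 + 0.0225 + 0.1225 = 1.3390

1.3390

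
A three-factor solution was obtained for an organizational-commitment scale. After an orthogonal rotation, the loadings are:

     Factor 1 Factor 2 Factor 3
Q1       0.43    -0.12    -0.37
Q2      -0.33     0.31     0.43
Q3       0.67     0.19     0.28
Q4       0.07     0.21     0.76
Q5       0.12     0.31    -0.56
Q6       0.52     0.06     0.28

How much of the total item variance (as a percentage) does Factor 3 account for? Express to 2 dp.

SS loadings for Factor 3 = (-0.37)² + 0.43² + 0.28² + 0.76² + (-0.56)² + 0.28² = 1.3698
With 6 standardized items, total variance = 6. Proportion = 1.3698/6 = 0.2283 → 22.83%.

22.83%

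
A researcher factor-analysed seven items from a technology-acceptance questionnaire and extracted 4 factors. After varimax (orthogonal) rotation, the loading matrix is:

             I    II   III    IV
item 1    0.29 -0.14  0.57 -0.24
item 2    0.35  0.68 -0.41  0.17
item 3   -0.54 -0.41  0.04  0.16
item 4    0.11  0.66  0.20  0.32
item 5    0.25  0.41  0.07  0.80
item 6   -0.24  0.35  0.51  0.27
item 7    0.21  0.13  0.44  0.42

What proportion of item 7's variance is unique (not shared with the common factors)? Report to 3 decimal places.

h² = 0.21² + 0.13² + 0.44² + 0.42² = 0.0441 + 0.0169 + 0.1936 + 0.1764 = 0.4310
Uniqueness u² = 1 − h² = 1 − 0.4310 = 0.5690

0.569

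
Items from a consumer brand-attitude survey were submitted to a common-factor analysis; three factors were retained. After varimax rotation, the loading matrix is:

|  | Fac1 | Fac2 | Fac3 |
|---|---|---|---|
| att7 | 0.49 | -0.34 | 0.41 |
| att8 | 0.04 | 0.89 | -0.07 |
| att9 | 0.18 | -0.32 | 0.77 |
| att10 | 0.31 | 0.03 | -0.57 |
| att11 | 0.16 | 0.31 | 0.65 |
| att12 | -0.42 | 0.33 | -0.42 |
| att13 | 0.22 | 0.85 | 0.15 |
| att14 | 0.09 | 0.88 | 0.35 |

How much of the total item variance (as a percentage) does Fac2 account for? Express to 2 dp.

33.91%

SS loadings for Fac2 = (-0.34)² + 0.89² + (-0.32)² + 0.03² + 0.31² + 0.33² + 0.85² + 0.88² = 2.7129
With 8 standardized items, total variance = 8. Proportion = 2.7129/8 = 0.3391 → 33.91%.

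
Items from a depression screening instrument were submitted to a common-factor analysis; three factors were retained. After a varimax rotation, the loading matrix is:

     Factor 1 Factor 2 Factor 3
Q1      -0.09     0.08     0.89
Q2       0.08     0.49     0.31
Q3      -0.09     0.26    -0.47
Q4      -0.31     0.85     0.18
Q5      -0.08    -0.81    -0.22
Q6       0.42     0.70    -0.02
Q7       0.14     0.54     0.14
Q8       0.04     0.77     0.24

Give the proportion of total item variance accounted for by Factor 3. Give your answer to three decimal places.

SS loadings for Factor 3 = 0.89² + 0.31² + (-0.47)² + 0.18² + (-0.22)² + (-0.02)² + 0.14² + 0.24² = 1.2675
Proportion of variance = 1.2675 / 8 = 0.1584.

0.158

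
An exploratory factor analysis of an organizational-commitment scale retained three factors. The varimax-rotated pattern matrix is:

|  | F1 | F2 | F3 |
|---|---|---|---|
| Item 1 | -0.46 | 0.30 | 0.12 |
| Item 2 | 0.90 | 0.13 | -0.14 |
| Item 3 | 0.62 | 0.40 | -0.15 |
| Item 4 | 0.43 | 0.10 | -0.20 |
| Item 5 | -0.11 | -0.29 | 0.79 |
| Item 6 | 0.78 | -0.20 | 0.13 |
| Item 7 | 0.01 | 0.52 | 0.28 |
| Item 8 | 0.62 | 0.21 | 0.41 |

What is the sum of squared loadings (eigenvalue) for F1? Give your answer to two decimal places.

SS loadings for F1 = (-0.46)² + 0.90² + 0.62² + 0.43² + (-0.11)² + 0.78² + 0.01² + 0.62² = 0.2116 + 0.8100 + 0.3844 + 0.1849 + 0.0121 + 0.6084 + 0.0001 + 0.3844 = 2.5959

2.60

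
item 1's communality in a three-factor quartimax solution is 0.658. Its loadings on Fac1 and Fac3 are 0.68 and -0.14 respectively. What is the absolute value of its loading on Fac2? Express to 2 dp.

Under orthogonal rotation h² = Σλ², so λ_Fac2² = h² − (0.4820) = 0.658 − 0.4820 = 0.1760.
|λ| = √0.1760 = 0.4195.

0.42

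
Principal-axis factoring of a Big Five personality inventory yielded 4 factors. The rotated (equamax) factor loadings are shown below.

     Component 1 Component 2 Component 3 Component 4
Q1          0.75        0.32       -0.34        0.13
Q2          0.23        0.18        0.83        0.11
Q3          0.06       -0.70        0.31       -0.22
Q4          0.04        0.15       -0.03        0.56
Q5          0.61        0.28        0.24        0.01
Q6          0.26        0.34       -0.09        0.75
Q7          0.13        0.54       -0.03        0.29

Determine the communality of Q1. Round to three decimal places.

0.797

h² = 0.75² + 0.32² + (-0.34)² + 0.13² = 0.5625 + 0.1024 + 0.1156 + 0.0169 = 0.7974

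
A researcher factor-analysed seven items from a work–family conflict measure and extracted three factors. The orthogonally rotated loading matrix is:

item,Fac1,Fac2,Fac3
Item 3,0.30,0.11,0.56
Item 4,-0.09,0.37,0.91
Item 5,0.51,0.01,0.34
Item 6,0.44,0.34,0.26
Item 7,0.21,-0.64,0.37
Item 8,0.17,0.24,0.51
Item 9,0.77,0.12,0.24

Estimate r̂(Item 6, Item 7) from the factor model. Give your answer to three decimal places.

r̂ = Σ λ_i·λ_j across factors = (0.44)(0.21) + (0.34)(-0.64) + (0.26)(0.37)
  = +0.0924 -0.2176 +0.0962 = -0.0290

-0.029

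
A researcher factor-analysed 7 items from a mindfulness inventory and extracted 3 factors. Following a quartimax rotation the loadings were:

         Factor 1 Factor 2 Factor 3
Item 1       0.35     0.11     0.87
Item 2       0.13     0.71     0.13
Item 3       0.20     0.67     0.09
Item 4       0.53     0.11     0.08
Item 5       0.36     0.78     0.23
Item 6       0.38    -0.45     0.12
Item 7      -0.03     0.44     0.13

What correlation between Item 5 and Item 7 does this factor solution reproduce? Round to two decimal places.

0.36

r̂ = Σ λ_i·λ_j across factors = (0.36)(-0.03) + (0.78)(0.44) + (0.23)(0.13)
  = -0.0108 +0.3432 +0.0299 = 0.3623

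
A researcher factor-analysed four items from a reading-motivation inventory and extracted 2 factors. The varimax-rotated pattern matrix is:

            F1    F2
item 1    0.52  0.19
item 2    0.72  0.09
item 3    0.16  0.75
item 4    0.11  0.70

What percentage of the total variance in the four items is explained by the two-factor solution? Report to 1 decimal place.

48.1%

SS loadings by factor: 0.8265, 1.0967; total = 1.9232.
Total variance with 4 standardized items is 4, so the solution explains 1.9232/4 = 0.4808 = 48.08%.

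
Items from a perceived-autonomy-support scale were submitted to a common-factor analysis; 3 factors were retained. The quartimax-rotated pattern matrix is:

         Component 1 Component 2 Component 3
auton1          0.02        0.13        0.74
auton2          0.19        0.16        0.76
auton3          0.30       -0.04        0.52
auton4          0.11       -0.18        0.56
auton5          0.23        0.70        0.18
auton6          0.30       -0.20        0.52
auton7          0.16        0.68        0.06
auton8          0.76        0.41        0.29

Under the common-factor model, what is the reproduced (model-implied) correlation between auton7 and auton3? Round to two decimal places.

r̂ = Σ λ_i·λ_j across factors = (0.16)(0.30) + (0.68)(-0.04) + (0.06)(0.52)
  = +0.0480 -0.0272 +0.0312 = 0.0520

0.05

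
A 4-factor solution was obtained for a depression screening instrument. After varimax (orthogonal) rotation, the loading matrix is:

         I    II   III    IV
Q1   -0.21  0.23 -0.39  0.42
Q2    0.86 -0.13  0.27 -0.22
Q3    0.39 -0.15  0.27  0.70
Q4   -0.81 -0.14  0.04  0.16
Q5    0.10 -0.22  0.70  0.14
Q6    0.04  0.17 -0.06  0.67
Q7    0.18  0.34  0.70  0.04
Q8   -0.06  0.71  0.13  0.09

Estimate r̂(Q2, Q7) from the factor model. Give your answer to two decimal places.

r̂ = Σ λ_i·λ_j across factors = (0.86)(0.18) + (-0.13)(0.34) + (0.27)(0.70) + (-0.22)(0.04)
  = +0.1548 -0.0442 +0.1890 -0.0088 = 0.2908

0.29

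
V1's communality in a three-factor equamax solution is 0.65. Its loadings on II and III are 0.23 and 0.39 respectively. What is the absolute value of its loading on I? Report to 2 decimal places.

0.67

Under orthogonal rotation h² = Σλ², so λ_I² = h² − (0.2050) = 0.65 − 0.2050 = 0.4450.
|λ| = √0.4450 = 0.6671.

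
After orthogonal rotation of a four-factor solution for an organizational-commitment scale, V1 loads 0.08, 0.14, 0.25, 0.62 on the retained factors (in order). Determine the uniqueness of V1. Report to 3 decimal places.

h² = 0.08² + 0.14² + 0.25² + 0.62² = 0.0064 + 0.0196 + 0.0625 + 0.3844 = 0.4729
Uniqueness u² = 1 − h² = 1 − 0.4729 = 0.5271

0.527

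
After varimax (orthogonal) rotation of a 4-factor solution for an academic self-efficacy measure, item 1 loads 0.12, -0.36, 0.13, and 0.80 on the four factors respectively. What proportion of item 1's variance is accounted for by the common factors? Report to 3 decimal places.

h² = 0.12² + (-0.36)² + 0.13² + 0.80² = 0.0144 + 0.1296 + 0.0169 + 0.6400 = 0.8009

0.801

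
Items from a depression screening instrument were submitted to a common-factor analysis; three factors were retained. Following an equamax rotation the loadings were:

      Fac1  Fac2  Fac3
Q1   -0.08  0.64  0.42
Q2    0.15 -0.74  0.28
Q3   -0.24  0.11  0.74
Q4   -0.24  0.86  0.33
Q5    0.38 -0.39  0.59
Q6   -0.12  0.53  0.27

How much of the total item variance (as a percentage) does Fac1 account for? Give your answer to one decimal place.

5.0%

SS loadings for Fac1 = (-0.08)² + 0.15² + (-0.24)² + (-0.24)² + 0.38² + (-0.12)² = 0.3029
With 6 standardized items, total variance = 6. Proportion = 0.3029/6 = 0.0505 → 5.05%.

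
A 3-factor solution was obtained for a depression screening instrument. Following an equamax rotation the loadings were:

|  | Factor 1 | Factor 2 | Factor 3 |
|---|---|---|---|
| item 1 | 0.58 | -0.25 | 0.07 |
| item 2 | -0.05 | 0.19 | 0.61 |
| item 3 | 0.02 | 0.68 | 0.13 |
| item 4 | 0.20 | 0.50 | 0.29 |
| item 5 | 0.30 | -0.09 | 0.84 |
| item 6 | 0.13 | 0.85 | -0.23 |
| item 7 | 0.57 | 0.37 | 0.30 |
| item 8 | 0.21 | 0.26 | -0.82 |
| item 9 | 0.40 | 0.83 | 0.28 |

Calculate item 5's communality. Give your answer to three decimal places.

h² = 0.30² + (-0.09)² + 0.84² = 0.0900 + 0.0081 + 0.7056 = 0.8037

0.804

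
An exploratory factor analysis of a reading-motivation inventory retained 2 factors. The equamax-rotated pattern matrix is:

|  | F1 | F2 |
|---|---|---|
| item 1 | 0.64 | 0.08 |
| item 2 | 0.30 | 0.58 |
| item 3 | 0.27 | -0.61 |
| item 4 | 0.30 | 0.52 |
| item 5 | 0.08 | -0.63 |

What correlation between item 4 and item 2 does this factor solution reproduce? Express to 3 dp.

r̂ = Σ λ_i·λ_j across factors = (0.30)(0.30) + (0.52)(0.58)
  = +0.0900 +0.3016 = 0.3916

0.392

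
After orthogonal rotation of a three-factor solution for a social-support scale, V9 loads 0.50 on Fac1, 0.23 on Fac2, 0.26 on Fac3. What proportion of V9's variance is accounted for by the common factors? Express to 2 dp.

0.37

h² = 0.50² + 0.23² + 0.26² = 0.2500 + 0.0529 + 0.0676 = 0.3705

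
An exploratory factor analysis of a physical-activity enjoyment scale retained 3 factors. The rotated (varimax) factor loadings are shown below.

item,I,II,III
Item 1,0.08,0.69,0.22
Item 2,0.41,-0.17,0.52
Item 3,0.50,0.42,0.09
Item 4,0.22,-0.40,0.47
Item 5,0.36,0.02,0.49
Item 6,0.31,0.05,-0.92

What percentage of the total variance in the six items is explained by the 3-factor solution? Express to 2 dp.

52.95%

Communalities: 0.5309, 0.4674, 0.4345, 0.4293, 0.3701, 0.9450; Σh² = 3.1772.
Total variance with 6 standardized items is 6, so the solution explains 3.1772/6 = 0.5295 = 52.95%.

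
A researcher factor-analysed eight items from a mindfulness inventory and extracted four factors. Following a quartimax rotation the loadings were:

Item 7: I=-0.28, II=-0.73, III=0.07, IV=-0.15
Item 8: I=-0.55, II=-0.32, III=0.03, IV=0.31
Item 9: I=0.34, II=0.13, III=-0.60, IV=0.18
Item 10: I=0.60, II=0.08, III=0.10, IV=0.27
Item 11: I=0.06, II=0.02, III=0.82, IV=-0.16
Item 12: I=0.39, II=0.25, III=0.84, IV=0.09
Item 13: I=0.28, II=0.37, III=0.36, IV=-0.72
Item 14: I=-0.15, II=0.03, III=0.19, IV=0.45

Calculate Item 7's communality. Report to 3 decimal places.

0.639

h² = (-0.28)² + (-0.73)² + 0.07² + (-0.15)² = 0.0784 + 0.5329 + 0.0049 + 0.0225 = 0.6387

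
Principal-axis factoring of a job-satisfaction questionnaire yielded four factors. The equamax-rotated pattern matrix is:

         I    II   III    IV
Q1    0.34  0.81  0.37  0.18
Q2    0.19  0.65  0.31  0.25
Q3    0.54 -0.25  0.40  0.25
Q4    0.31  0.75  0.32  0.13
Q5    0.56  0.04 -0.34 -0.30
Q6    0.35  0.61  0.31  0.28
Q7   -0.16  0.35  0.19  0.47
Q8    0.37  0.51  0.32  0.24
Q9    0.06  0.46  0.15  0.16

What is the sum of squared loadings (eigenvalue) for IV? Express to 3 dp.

0.647

SS loadings for IV = 0.18² + 0.25² + 0.25² + 0.13² + (-0.30)² + 0.28² + 0.47² + 0.24² + 0.16² = 0.0324 + 0.0625 + 0.0625 + 0.0169 + 0.0900 + 0.0784 + 0.2209 + 0.0576 + 0.0256 = 0.6468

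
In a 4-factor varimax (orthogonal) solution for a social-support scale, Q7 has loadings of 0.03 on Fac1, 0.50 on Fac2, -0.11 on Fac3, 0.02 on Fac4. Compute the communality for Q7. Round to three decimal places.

0.263

h² = 0.03² + 0.50² + (-0.11)² + 0.02² = 0.0009 + 0.2500 + 0.0121 + 0.0004 = 0.2634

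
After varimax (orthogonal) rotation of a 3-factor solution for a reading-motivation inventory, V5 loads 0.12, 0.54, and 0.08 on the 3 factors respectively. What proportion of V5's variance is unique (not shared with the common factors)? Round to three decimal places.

h² = 0.12² + 0.54² + 0.08² = 0.0144 + 0.2916 + 0.0064 = 0.3124
Uniqueness u² = 1 − h² = 1 − 0.3124 = 0.6876

0.688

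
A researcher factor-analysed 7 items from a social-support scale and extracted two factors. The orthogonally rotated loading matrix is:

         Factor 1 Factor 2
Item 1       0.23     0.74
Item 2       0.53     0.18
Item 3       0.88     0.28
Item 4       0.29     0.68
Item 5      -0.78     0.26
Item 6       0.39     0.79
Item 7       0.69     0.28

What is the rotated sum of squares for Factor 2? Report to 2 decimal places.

1.89

SS loadings for Factor 2 = 0.74² + 0.18² + 0.28² + 0.68² + 0.26² + 0.79² + 0.28² = 0.5476 + 0.0324 + 0.0784 + 0.4624 + 0.0676 + 0.6241 + 0.0784 = 1.8909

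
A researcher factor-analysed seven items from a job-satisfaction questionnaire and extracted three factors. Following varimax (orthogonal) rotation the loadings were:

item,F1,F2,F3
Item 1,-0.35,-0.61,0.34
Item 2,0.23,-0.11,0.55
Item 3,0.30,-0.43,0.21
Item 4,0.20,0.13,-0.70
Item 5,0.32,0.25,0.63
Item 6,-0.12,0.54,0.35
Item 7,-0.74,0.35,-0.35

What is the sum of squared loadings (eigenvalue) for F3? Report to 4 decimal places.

1.5941

SS loadings for F3 = 0.34² + 0.55² + 0.21² + (-0.70)² + 0.63² + 0.35² + (-0.35)² = 0.1156 + 0.3025 + 0.0441 + 0.4900 + 0.3969 + 0.1225 + 0.1225 = 1.5941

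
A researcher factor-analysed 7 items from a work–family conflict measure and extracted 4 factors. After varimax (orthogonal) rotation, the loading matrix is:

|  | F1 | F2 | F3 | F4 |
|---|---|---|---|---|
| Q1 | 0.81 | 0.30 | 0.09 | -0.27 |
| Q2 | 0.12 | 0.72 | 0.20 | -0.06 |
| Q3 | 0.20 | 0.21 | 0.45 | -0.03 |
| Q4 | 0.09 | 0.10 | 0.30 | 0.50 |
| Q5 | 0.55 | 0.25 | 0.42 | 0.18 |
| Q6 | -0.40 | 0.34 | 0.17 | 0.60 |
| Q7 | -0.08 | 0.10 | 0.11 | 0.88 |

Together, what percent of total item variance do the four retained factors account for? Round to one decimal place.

58.4%

Communalities: 0.8271, 0.5764, 0.2875, 0.3581, 0.5738, 0.6645, 0.8029; Σh² = 4.0903.
Total variance with 7 standardized items is 7, so the solution explains 4.0903/7 = 0.5843 = 58.43%.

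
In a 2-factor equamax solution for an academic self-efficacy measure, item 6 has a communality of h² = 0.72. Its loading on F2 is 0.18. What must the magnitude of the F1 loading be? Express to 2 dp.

0.83

Under orthogonal rotation h² = Σλ², so λ_F1² = h² − (0.0324) = 0.72 − 0.0324 = 0.6876.
|λ| = √0.6876 = 0.8292.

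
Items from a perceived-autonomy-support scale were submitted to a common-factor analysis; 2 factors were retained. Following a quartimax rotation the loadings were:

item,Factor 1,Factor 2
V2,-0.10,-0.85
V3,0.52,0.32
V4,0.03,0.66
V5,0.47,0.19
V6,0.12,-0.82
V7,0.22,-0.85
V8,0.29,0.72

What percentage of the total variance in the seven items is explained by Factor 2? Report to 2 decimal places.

SS loadings for Factor 2 = (-0.85)² + 0.32² + 0.66² + 0.19² + (-0.82)² + (-0.85)² + 0.72² = 3.2099
With 7 standardized items, total variance = 7. Proportion = 3.2099/7 = 0.4586 → 45.86%.

45.86%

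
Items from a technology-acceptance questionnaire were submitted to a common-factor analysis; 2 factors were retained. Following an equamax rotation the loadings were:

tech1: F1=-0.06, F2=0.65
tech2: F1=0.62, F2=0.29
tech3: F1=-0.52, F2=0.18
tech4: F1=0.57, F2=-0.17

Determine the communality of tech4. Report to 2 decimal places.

h² = 0.57² + (-0.17)² = 0.3249 + 0.0289 = 0.3538

0.35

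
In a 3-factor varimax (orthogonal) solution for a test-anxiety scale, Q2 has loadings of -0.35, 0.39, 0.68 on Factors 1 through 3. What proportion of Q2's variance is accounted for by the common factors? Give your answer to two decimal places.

h² = (-0.35)² + 0.39² + 0.68² = 0.1225 + 0.1521 + 0.4624 = 0.7370

0.74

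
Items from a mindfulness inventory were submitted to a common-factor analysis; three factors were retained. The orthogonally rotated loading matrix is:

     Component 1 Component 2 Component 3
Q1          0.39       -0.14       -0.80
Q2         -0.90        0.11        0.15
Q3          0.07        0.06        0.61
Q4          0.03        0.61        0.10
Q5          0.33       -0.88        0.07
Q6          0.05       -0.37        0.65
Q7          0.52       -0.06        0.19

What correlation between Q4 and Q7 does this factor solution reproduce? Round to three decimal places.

r̂ = Σ λ_i·λ_j across factors = (0.03)(0.52) + (0.61)(-0.06) + (0.10)(0.19)
  = +0.0156 -0.0366 +0.0190 = -0.0020

-0.002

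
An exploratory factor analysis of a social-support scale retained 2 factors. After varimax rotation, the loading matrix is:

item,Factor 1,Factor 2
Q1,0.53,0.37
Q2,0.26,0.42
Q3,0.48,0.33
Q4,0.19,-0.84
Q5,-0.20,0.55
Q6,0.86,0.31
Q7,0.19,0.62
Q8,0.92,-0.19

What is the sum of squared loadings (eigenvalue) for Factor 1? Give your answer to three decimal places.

SS loadings for Factor 1 = 0.53² + 0.26² + 0.48² + 0.19² + (-0.20)² + 0.86² + 0.19² + 0.92² = 0.2809 + 0.0676 + 0.2304 + 0.0361 + 0.0400 + 0.7396 + 0.0361 + 0.8464 = 2.2771

2.277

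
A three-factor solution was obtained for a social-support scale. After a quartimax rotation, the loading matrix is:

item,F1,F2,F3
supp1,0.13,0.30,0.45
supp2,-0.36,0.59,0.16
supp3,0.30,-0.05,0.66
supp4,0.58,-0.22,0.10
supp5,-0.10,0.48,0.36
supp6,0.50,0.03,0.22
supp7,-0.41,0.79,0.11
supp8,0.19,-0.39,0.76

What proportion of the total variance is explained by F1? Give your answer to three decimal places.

0.130

SS loadings for F1 = 0.13² + (-0.36)² + 0.30² + 0.58² + (-0.10)² + 0.50² + (-0.41)² + 0.19² = 1.0371
Proportion of variance = 1.0371 / 8 = 0.1296.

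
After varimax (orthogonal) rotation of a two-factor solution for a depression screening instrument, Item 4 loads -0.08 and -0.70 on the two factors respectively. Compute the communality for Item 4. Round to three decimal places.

h² = (-0.08)² + (-0.70)² = 0.0064 + 0.4900 = 0.4964

0.496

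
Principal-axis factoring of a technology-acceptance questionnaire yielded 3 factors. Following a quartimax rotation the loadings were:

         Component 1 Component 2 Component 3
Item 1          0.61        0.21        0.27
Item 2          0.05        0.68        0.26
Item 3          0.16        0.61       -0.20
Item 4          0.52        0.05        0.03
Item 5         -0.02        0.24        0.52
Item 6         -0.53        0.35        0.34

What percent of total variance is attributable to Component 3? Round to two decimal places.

9.46%

SS loadings for Component 3 = 0.27² + 0.26² + (-0.20)² + 0.03² + 0.52² + 0.34² = 0.5674
With 6 standardized items, total variance = 6. Proportion = 0.5674/6 = 0.0946 → 9.46%.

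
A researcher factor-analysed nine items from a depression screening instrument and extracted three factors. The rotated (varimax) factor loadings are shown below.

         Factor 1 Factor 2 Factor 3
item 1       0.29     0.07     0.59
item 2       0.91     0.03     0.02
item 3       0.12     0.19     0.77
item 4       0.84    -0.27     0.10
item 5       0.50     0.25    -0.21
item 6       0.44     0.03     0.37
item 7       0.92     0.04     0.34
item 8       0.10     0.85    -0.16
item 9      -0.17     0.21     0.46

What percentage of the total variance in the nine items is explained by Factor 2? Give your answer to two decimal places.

SS loadings for Factor 2 = 0.07² + 0.03² + 0.19² + (-0.27)² + 0.25² + 0.03² + 0.04² + 0.85² + 0.21² = 0.9464
With 9 standardized items, total variance = 9. Proportion = 0.9464/9 = 0.1052 → 10.52%.

10.52%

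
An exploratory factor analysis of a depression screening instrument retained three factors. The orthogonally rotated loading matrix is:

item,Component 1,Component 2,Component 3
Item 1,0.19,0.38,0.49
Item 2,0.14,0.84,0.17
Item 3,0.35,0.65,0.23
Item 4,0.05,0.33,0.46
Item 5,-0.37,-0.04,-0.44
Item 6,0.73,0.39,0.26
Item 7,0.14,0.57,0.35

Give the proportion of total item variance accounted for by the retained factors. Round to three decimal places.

0.521

Communalities: 0.4206, 0.7541, 0.5979, 0.3230, 0.3321, 0.7526, 0.4670; Σh² = 3.6473.
Total variance with 7 standardized items is 7, so the solution explains 3.6473/7 = 0.5210.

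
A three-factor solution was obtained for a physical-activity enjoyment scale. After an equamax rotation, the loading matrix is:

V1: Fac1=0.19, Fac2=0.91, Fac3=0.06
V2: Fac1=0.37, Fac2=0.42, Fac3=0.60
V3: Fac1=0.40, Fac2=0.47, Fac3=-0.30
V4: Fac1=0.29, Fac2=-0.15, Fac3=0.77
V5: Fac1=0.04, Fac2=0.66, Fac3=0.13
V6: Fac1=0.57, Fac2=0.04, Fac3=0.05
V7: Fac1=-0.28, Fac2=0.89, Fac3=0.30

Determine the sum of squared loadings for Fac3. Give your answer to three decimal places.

1.156

SS loadings for Fac3 = 0.06² + 0.60² + (-0.30)² + 0.77² + 0.13² + 0.05² + 0.30² = 0.0036 + 0.3600 + 0.0900 + 0.5929 + 0.0169 + 0.0025 + 0.0900 = 1.1559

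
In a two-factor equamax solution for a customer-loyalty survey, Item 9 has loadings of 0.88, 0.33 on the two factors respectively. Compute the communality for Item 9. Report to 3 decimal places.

h² = 0.88² + 0.33² = 0.7744 + 0.1089 = 0.8833

0.883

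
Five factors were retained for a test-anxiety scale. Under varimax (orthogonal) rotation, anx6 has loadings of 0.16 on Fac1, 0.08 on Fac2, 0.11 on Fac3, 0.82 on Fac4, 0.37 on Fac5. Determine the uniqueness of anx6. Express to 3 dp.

h² = 0.16² + 0.08² + 0.11² + 0.82² + 0.37² = 0.0256 + 0.0064 + 0.0121 + 0.6724 + 0.1369 = 0.8534
Uniqueness u² = 1 − h² = 1 − 0.8534 = 0.1466

0.147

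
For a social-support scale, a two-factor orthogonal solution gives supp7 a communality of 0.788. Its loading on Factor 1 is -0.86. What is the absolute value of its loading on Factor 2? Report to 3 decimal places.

0.220

Under orthogonal rotation h² = Σλ², so λ_Factor 2² = h² − (0.7396) = 0.788 − 0.7396 = 0.0484.
|λ| = √0.0484 = 0.2200.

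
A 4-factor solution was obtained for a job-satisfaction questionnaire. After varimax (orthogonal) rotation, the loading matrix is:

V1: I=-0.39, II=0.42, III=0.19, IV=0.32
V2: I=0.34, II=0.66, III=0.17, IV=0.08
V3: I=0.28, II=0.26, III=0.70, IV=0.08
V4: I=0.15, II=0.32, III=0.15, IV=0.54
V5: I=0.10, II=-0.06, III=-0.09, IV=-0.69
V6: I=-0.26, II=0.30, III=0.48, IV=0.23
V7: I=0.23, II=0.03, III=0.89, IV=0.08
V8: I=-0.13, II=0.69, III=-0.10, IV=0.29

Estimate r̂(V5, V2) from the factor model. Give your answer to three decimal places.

r̂ = Σ λ_i·λ_j across factors = (0.10)(0.34) + (-0.06)(0.66) + (-0.09)(0.17) + (-0.69)(0.08)
  = +0.0340 -0.0396 -0.0153 -0.0552 = -0.0761

-0.076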